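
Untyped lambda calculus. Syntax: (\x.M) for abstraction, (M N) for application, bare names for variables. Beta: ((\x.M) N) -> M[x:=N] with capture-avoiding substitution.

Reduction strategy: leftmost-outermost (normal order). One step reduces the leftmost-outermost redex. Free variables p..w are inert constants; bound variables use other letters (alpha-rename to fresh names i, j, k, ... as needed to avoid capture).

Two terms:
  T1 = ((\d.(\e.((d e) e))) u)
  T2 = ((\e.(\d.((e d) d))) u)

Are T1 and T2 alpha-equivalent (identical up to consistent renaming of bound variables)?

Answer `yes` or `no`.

Answer: yes

Derivation:
Term 1: ((\d.(\e.((d e) e))) u)
Term 2: ((\e.(\d.((e d) d))) u)
Alpha-equivalence: compare structure up to binder renaming.
Result: True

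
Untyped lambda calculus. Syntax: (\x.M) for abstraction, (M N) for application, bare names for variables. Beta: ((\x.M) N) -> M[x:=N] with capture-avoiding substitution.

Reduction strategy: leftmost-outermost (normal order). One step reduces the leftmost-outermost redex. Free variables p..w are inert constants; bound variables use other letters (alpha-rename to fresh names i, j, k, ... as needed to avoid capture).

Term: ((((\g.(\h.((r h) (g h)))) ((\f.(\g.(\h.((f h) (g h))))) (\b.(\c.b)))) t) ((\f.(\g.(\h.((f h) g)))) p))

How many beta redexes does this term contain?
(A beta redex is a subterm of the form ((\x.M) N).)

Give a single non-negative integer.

Term: ((((\g.(\h.((r h) (g h)))) ((\f.(\g.(\h.((f h) (g h))))) (\b.(\c.b)))) t) ((\f.(\g.(\h.((f h) g)))) p))
  Redex: ((\g.(\h.((r h) (g h)))) ((\f.(\g.(\h.((f h) (g h))))) (\b.(\c.b))))
  Redex: ((\f.(\g.(\h.((f h) (g h))))) (\b.(\c.b)))
  Redex: ((\f.(\g.(\h.((f h) g)))) p)
Total redexes: 3

Answer: 3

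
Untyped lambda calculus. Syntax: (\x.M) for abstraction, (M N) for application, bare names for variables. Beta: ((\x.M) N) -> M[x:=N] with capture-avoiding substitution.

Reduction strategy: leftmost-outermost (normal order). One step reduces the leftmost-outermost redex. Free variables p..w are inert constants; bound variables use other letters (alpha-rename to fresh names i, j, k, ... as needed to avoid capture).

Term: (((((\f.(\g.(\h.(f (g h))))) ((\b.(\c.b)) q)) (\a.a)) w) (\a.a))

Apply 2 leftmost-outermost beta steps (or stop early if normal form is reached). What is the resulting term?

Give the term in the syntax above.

Answer: (((\h.(((\b.(\c.b)) q) ((\a.a) h))) w) (\a.a))

Derivation:
Step 0: (((((\f.(\g.(\h.(f (g h))))) ((\b.(\c.b)) q)) (\a.a)) w) (\a.a))
Step 1: ((((\g.(\h.(((\b.(\c.b)) q) (g h)))) (\a.a)) w) (\a.a))
Step 2: (((\h.(((\b.(\c.b)) q) ((\a.a) h))) w) (\a.a))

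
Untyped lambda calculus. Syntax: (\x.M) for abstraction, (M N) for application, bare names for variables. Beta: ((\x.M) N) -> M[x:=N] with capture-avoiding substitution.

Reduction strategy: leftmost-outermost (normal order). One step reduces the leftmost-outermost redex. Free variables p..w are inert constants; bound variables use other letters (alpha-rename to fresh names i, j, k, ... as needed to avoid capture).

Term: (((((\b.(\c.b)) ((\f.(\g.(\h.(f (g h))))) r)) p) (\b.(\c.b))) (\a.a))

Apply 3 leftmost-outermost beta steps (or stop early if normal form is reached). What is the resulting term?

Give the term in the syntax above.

Answer: (((\g.(\h.(r (g h)))) (\b.(\c.b))) (\a.a))

Derivation:
Step 0: (((((\b.(\c.b)) ((\f.(\g.(\h.(f (g h))))) r)) p) (\b.(\c.b))) (\a.a))
Step 1: ((((\c.((\f.(\g.(\h.(f (g h))))) r)) p) (\b.(\c.b))) (\a.a))
Step 2: ((((\f.(\g.(\h.(f (g h))))) r) (\b.(\c.b))) (\a.a))
Step 3: (((\g.(\h.(r (g h)))) (\b.(\c.b))) (\a.a))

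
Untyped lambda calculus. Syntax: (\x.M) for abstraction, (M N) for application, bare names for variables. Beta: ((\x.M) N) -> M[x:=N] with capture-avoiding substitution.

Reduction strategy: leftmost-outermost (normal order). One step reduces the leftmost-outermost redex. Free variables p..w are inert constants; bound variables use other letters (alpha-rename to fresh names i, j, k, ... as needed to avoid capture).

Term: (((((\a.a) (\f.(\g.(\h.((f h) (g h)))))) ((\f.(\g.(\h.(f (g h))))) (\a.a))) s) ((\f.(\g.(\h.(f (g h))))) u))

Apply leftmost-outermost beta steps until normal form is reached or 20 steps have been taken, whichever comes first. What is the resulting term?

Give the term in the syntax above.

Step 0: (((((\a.a) (\f.(\g.(\h.((f h) (g h)))))) ((\f.(\g.(\h.(f (g h))))) (\a.a))) s) ((\f.(\g.(\h.(f (g h))))) u))
Step 1: ((((\f.(\g.(\h.((f h) (g h))))) ((\f.(\g.(\h.(f (g h))))) (\a.a))) s) ((\f.(\g.(\h.(f (g h))))) u))
Step 2: (((\g.(\h.((((\f.(\g.(\h.(f (g h))))) (\a.a)) h) (g h)))) s) ((\f.(\g.(\h.(f (g h))))) u))
Step 3: ((\h.((((\f.(\g.(\h.(f (g h))))) (\a.a)) h) (s h))) ((\f.(\g.(\h.(f (g h))))) u))
Step 4: ((((\f.(\g.(\h.(f (g h))))) (\a.a)) ((\f.(\g.(\h.(f (g h))))) u)) (s ((\f.(\g.(\h.(f (g h))))) u)))
Step 5: (((\g.(\h.((\a.a) (g h)))) ((\f.(\g.(\h.(f (g h))))) u)) (s ((\f.(\g.(\h.(f (g h))))) u)))
Step 6: ((\h.((\a.a) (((\f.(\g.(\h.(f (g h))))) u) h))) (s ((\f.(\g.(\h.(f (g h))))) u)))
Step 7: ((\a.a) (((\f.(\g.(\h.(f (g h))))) u) (s ((\f.(\g.(\h.(f (g h))))) u))))
Step 8: (((\f.(\g.(\h.(f (g h))))) u) (s ((\f.(\g.(\h.(f (g h))))) u)))
Step 9: ((\g.(\h.(u (g h)))) (s ((\f.(\g.(\h.(f (g h))))) u)))
Step 10: (\h.(u ((s ((\f.(\g.(\h.(f (g h))))) u)) h)))
Step 11: (\h.(u ((s (\g.(\h.(u (g h))))) h)))

Answer: (\h.(u ((s (\g.(\h.(u (g h))))) h)))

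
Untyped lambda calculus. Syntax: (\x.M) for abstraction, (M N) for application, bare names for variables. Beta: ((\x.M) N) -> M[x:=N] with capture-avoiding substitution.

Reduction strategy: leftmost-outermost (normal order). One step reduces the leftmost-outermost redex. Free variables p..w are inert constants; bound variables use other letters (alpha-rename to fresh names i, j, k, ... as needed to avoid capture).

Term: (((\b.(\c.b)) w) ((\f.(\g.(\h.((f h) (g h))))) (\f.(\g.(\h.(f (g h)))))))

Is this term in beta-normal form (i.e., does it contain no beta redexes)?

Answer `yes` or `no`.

Answer: no

Derivation:
Term: (((\b.(\c.b)) w) ((\f.(\g.(\h.((f h) (g h))))) (\f.(\g.(\h.(f (g h)))))))
Found 2 beta redex(es).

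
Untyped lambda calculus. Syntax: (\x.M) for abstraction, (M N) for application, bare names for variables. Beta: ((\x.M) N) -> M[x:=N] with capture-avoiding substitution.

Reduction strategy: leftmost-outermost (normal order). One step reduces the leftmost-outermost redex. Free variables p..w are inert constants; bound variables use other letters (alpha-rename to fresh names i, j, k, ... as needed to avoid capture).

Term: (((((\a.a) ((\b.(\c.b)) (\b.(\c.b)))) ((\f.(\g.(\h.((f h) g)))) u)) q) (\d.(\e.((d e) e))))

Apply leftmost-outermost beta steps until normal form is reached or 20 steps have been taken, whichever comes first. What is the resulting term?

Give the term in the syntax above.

Step 0: (((((\a.a) ((\b.(\c.b)) (\b.(\c.b)))) ((\f.(\g.(\h.((f h) g)))) u)) q) (\d.(\e.((d e) e))))
Step 1: (((((\b.(\c.b)) (\b.(\c.b))) ((\f.(\g.(\h.((f h) g)))) u)) q) (\d.(\e.((d e) e))))
Step 2: ((((\c.(\b.(\c.b))) ((\f.(\g.(\h.((f h) g)))) u)) q) (\d.(\e.((d e) e))))
Step 3: (((\b.(\c.b)) q) (\d.(\e.((d e) e))))
Step 4: ((\c.q) (\d.(\e.((d e) e))))
Step 5: q

Answer: q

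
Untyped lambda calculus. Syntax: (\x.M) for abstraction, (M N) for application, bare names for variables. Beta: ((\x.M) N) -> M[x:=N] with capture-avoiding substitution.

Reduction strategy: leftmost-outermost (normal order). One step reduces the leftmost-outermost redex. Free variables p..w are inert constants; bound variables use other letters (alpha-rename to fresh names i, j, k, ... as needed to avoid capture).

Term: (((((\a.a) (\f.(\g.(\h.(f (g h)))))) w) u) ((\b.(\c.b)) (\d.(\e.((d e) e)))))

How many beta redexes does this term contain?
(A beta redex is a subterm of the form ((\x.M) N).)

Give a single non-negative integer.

Term: (((((\a.a) (\f.(\g.(\h.(f (g h)))))) w) u) ((\b.(\c.b)) (\d.(\e.((d e) e)))))
  Redex: ((\a.a) (\f.(\g.(\h.(f (g h))))))
  Redex: ((\b.(\c.b)) (\d.(\e.((d e) e))))
Total redexes: 2

Answer: 2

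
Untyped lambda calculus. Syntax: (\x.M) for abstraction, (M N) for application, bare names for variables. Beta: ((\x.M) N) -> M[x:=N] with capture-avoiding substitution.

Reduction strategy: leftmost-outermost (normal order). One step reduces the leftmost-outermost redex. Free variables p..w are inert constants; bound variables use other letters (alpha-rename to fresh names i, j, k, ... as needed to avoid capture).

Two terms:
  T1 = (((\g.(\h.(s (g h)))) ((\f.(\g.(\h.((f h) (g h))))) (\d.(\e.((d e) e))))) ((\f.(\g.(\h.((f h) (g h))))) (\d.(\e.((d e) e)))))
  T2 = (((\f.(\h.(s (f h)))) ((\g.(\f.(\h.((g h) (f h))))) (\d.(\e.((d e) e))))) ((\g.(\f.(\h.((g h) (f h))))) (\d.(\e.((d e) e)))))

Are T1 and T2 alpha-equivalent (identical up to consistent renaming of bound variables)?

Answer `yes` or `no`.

Term 1: (((\g.(\h.(s (g h)))) ((\f.(\g.(\h.((f h) (g h))))) (\d.(\e.((d e) e))))) ((\f.(\g.(\h.((f h) (g h))))) (\d.(\e.((d e) e)))))
Term 2: (((\f.(\h.(s (f h)))) ((\g.(\f.(\h.((g h) (f h))))) (\d.(\e.((d e) e))))) ((\g.(\f.(\h.((g h) (f h))))) (\d.(\e.((d e) e)))))
Alpha-equivalence: compare structure up to binder renaming.
Result: True

Answer: yes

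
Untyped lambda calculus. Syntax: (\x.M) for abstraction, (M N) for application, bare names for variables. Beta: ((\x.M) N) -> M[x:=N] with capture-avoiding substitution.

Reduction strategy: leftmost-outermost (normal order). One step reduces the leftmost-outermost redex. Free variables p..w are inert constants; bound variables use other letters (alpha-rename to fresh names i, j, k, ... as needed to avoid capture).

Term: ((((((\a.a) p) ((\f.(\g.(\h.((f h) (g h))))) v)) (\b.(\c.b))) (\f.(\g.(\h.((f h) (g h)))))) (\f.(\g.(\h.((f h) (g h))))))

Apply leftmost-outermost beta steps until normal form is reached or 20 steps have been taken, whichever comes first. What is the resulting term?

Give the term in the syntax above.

Step 0: ((((((\a.a) p) ((\f.(\g.(\h.((f h) (g h))))) v)) (\b.(\c.b))) (\f.(\g.(\h.((f h) (g h)))))) (\f.(\g.(\h.((f h) (g h))))))
Step 1: ((((p ((\f.(\g.(\h.((f h) (g h))))) v)) (\b.(\c.b))) (\f.(\g.(\h.((f h) (g h)))))) (\f.(\g.(\h.((f h) (g h))))))
Step 2: ((((p (\g.(\h.((v h) (g h))))) (\b.(\c.b))) (\f.(\g.(\h.((f h) (g h)))))) (\f.(\g.(\h.((f h) (g h))))))

Answer: ((((p (\g.(\h.((v h) (g h))))) (\b.(\c.b))) (\f.(\g.(\h.((f h) (g h)))))) (\f.(\g.(\h.((f h) (g h))))))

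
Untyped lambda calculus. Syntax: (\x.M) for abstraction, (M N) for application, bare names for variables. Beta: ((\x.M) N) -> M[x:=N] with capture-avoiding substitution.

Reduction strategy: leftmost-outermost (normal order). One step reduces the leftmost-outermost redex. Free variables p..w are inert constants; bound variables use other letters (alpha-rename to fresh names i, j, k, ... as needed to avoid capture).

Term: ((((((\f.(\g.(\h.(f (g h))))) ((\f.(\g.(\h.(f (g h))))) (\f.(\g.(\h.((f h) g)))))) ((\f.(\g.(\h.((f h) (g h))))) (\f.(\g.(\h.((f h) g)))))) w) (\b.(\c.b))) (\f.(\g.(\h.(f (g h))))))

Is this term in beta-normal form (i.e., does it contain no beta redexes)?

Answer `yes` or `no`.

Term: ((((((\f.(\g.(\h.(f (g h))))) ((\f.(\g.(\h.(f (g h))))) (\f.(\g.(\h.((f h) g)))))) ((\f.(\g.(\h.((f h) (g h))))) (\f.(\g.(\h.((f h) g)))))) w) (\b.(\c.b))) (\f.(\g.(\h.(f (g h))))))
Found 3 beta redex(es).

Answer: no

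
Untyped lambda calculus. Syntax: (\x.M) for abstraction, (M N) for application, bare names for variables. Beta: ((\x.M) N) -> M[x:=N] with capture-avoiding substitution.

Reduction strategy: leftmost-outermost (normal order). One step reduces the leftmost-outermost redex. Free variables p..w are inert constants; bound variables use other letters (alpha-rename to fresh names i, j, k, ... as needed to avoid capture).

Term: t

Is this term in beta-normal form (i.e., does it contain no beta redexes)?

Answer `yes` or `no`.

Answer: yes

Derivation:
Term: t
No beta redexes found.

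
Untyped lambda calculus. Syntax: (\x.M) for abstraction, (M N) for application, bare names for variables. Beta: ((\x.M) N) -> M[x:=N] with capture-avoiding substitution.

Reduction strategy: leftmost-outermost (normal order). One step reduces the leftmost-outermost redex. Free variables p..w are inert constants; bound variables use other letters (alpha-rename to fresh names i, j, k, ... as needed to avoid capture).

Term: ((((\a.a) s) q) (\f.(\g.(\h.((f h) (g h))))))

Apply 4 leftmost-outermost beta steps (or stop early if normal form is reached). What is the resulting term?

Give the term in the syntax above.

Answer: ((s q) (\f.(\g.(\h.((f h) (g h))))))

Derivation:
Step 0: ((((\a.a) s) q) (\f.(\g.(\h.((f h) (g h))))))
Step 1: ((s q) (\f.(\g.(\h.((f h) (g h))))))
Step 2: (normal form reached)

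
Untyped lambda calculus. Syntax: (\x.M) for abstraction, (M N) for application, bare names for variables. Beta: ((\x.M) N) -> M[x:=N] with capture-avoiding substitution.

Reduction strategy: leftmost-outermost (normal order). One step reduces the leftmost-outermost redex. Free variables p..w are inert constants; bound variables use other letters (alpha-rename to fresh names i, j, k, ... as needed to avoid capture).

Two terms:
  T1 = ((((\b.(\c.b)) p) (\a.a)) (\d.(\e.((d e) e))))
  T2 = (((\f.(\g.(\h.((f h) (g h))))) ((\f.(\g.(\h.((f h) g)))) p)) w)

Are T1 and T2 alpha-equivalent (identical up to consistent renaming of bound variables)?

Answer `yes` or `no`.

Term 1: ((((\b.(\c.b)) p) (\a.a)) (\d.(\e.((d e) e))))
Term 2: (((\f.(\g.(\h.((f h) (g h))))) ((\f.(\g.(\h.((f h) g)))) p)) w)
Alpha-equivalence: compare structure up to binder renaming.
Result: False

Answer: no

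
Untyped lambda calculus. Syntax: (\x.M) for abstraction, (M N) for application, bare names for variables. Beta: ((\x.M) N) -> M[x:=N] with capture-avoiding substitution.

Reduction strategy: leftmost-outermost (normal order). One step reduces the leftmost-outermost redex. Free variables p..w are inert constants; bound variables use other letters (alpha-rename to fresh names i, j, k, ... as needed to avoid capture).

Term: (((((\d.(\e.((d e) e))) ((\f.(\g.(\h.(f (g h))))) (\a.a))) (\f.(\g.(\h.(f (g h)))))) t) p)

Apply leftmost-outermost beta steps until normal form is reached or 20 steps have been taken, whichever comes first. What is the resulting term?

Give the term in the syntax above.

Answer: (\g.(\h.((t p) (g h))))

Derivation:
Step 0: (((((\d.(\e.((d e) e))) ((\f.(\g.(\h.(f (g h))))) (\a.a))) (\f.(\g.(\h.(f (g h)))))) t) p)
Step 1: ((((\e.((((\f.(\g.(\h.(f (g h))))) (\a.a)) e) e)) (\f.(\g.(\h.(f (g h)))))) t) p)
Step 2: ((((((\f.(\g.(\h.(f (g h))))) (\a.a)) (\f.(\g.(\h.(f (g h)))))) (\f.(\g.(\h.(f (g h)))))) t) p)
Step 3: (((((\g.(\h.((\a.a) (g h)))) (\f.(\g.(\h.(f (g h)))))) (\f.(\g.(\h.(f (g h)))))) t) p)
Step 4: ((((\h.((\a.a) ((\f.(\g.(\h.(f (g h))))) h))) (\f.(\g.(\h.(f (g h)))))) t) p)
Step 5: ((((\a.a) ((\f.(\g.(\h.(f (g h))))) (\f.(\g.(\h.(f (g h))))))) t) p)
Step 6: ((((\f.(\g.(\h.(f (g h))))) (\f.(\g.(\h.(f (g h)))))) t) p)
Step 7: (((\g.(\h.((\f.(\g.(\h.(f (g h))))) (g h)))) t) p)
Step 8: ((\h.((\f.(\g.(\h.(f (g h))))) (t h))) p)
Step 9: ((\f.(\g.(\h.(f (g h))))) (t p))
Step 10: (\g.(\h.((t p) (g h))))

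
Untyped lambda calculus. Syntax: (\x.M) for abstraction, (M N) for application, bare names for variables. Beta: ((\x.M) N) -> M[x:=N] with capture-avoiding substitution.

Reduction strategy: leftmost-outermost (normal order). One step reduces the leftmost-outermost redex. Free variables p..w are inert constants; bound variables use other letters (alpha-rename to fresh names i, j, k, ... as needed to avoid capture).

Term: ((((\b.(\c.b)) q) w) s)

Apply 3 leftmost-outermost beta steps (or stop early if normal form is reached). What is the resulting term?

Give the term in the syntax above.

Step 0: ((((\b.(\c.b)) q) w) s)
Step 1: (((\c.q) w) s)
Step 2: (q s)
Step 3: (normal form reached)

Answer: (q s)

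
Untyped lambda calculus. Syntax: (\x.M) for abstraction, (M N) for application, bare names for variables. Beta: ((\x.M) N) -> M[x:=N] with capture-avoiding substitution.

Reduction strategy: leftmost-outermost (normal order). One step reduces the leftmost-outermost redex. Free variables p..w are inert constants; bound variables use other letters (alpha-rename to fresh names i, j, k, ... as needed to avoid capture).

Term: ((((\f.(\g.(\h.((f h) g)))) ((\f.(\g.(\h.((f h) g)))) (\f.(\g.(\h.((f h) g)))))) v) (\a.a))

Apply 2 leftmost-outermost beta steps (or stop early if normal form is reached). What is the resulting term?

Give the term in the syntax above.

Step 0: ((((\f.(\g.(\h.((f h) g)))) ((\f.(\g.(\h.((f h) g)))) (\f.(\g.(\h.((f h) g)))))) v) (\a.a))
Step 1: (((\g.(\h.((((\f.(\g.(\h.((f h) g)))) (\f.(\g.(\h.((f h) g))))) h) g))) v) (\a.a))
Step 2: ((\h.((((\f.(\g.(\h.((f h) g)))) (\f.(\g.(\h.((f h) g))))) h) v)) (\a.a))

Answer: ((\h.((((\f.(\g.(\h.((f h) g)))) (\f.(\g.(\h.((f h) g))))) h) v)) (\a.a))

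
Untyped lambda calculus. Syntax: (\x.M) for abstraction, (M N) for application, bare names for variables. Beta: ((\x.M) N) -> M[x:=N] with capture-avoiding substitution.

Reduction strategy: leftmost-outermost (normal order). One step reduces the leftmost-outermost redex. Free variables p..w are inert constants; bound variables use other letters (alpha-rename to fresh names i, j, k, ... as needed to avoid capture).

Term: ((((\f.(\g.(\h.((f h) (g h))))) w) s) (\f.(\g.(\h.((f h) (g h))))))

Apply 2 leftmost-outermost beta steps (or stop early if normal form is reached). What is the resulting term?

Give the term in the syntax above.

Answer: ((\h.((w h) (s h))) (\f.(\g.(\h.((f h) (g h))))))

Derivation:
Step 0: ((((\f.(\g.(\h.((f h) (g h))))) w) s) (\f.(\g.(\h.((f h) (g h))))))
Step 1: (((\g.(\h.((w h) (g h)))) s) (\f.(\g.(\h.((f h) (g h))))))
Step 2: ((\h.((w h) (s h))) (\f.(\g.(\h.((f h) (g h))))))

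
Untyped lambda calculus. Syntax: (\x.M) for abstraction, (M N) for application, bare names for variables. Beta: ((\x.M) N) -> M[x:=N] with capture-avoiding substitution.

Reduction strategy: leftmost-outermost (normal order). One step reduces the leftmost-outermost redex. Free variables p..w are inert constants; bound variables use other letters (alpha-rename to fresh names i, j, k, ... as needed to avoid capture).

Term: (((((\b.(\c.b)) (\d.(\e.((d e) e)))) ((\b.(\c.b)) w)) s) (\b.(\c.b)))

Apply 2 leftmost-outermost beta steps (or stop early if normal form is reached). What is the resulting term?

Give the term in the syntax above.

Step 0: (((((\b.(\c.b)) (\d.(\e.((d e) e)))) ((\b.(\c.b)) w)) s) (\b.(\c.b)))
Step 1: ((((\c.(\d.(\e.((d e) e)))) ((\b.(\c.b)) w)) s) (\b.(\c.b)))
Step 2: (((\d.(\e.((d e) e))) s) (\b.(\c.b)))

Answer: (((\d.(\e.((d e) e))) s) (\b.(\c.b)))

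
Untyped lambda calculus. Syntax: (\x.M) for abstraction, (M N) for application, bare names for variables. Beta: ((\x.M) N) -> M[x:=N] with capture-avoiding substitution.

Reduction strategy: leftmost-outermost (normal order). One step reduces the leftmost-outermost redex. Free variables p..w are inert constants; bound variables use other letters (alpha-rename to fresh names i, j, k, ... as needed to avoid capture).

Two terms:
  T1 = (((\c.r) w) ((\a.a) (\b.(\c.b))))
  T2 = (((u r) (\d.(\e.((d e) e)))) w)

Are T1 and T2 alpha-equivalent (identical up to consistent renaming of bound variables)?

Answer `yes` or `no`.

Answer: no

Derivation:
Term 1: (((\c.r) w) ((\a.a) (\b.(\c.b))))
Term 2: (((u r) (\d.(\e.((d e) e)))) w)
Alpha-equivalence: compare structure up to binder renaming.
Result: False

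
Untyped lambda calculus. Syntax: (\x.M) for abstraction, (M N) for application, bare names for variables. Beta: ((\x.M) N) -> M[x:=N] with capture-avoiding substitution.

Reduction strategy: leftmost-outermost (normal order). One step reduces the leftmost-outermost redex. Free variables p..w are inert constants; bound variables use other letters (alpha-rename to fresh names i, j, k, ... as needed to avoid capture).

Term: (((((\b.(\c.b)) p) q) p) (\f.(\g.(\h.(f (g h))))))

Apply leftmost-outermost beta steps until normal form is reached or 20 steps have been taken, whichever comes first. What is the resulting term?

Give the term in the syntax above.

Step 0: (((((\b.(\c.b)) p) q) p) (\f.(\g.(\h.(f (g h))))))
Step 1: ((((\c.p) q) p) (\f.(\g.(\h.(f (g h))))))
Step 2: ((p p) (\f.(\g.(\h.(f (g h))))))

Answer: ((p p) (\f.(\g.(\h.(f (g h))))))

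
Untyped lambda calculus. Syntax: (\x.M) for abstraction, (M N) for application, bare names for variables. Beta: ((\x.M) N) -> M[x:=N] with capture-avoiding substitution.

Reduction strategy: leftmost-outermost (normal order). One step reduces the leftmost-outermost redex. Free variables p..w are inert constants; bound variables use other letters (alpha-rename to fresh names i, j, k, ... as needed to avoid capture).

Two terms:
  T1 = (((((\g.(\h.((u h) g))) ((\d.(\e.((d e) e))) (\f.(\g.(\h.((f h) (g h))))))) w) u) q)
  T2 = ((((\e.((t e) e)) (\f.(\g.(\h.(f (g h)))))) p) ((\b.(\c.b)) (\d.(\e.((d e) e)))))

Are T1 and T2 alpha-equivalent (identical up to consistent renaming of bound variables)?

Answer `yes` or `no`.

Term 1: (((((\g.(\h.((u h) g))) ((\d.(\e.((d e) e))) (\f.(\g.(\h.((f h) (g h))))))) w) u) q)
Term 2: ((((\e.((t e) e)) (\f.(\g.(\h.(f (g h)))))) p) ((\b.(\c.b)) (\d.(\e.((d e) e)))))
Alpha-equivalence: compare structure up to binder renaming.
Result: False

Answer: no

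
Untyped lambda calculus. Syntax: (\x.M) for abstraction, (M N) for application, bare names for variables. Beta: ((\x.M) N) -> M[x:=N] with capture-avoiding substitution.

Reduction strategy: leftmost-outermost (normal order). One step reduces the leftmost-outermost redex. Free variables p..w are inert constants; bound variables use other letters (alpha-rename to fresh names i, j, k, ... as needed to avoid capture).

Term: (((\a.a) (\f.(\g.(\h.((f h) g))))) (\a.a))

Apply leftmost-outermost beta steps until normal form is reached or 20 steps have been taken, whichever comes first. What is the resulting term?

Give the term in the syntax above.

Answer: (\g.(\h.(h g)))

Derivation:
Step 0: (((\a.a) (\f.(\g.(\h.((f h) g))))) (\a.a))
Step 1: ((\f.(\g.(\h.((f h) g)))) (\a.a))
Step 2: (\g.(\h.(((\a.a) h) g)))
Step 3: (\g.(\h.(h g)))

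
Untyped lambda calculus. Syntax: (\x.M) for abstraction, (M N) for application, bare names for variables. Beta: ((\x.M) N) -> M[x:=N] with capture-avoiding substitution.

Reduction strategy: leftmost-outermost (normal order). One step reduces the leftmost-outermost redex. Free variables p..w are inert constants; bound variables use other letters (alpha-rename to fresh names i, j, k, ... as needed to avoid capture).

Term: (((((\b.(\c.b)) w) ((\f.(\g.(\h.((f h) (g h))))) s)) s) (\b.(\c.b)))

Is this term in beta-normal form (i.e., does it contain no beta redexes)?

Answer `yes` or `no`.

Answer: no

Derivation:
Term: (((((\b.(\c.b)) w) ((\f.(\g.(\h.((f h) (g h))))) s)) s) (\b.(\c.b)))
Found 2 beta redex(es).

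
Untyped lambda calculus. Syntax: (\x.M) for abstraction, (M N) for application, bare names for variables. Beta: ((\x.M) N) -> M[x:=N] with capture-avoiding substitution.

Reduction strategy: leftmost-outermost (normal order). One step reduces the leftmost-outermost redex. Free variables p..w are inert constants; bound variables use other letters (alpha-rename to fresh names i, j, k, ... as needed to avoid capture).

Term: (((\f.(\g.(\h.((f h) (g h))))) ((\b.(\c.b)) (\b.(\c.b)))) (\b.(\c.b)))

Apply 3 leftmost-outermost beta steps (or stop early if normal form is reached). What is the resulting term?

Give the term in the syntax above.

Step 0: (((\f.(\g.(\h.((f h) (g h))))) ((\b.(\c.b)) (\b.(\c.b)))) (\b.(\c.b)))
Step 1: ((\g.(\h.((((\b.(\c.b)) (\b.(\c.b))) h) (g h)))) (\b.(\c.b)))
Step 2: (\h.((((\b.(\c.b)) (\b.(\c.b))) h) ((\b.(\c.b)) h)))
Step 3: (\h.(((\c.(\b.(\c.b))) h) ((\b.(\c.b)) h)))

Answer: (\h.(((\c.(\b.(\c.b))) h) ((\b.(\c.b)) h)))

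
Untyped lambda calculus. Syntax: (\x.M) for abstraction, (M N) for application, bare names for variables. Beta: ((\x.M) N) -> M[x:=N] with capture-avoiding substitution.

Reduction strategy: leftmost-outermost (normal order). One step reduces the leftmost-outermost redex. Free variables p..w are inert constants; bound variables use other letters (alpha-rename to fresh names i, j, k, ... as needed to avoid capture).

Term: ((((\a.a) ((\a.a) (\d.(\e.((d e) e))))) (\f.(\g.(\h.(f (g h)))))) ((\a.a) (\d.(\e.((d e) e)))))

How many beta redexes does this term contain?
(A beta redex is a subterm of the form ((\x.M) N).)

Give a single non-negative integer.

Answer: 3

Derivation:
Term: ((((\a.a) ((\a.a) (\d.(\e.((d e) e))))) (\f.(\g.(\h.(f (g h)))))) ((\a.a) (\d.(\e.((d e) e)))))
  Redex: ((\a.a) ((\a.a) (\d.(\e.((d e) e)))))
  Redex: ((\a.a) (\d.(\e.((d e) e))))
  Redex: ((\a.a) (\d.(\e.((d e) e))))
Total redexes: 3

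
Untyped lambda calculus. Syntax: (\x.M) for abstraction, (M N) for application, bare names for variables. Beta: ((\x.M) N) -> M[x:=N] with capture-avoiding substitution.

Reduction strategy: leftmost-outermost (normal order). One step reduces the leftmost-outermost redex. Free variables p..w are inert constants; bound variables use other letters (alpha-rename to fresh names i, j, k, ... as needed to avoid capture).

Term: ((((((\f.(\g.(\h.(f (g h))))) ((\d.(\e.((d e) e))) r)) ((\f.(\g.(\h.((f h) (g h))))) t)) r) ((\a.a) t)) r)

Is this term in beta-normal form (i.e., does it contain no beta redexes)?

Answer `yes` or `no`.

Term: ((((((\f.(\g.(\h.(f (g h))))) ((\d.(\e.((d e) e))) r)) ((\f.(\g.(\h.((f h) (g h))))) t)) r) ((\a.a) t)) r)
Found 4 beta redex(es).

Answer: no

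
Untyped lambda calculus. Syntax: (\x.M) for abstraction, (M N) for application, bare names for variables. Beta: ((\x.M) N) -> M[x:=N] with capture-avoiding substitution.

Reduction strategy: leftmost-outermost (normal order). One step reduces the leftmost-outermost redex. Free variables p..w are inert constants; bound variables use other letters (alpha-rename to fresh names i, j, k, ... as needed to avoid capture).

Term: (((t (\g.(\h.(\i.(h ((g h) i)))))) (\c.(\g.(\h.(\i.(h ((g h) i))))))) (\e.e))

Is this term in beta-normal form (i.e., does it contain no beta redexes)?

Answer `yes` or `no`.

Term: (((t (\g.(\h.(\i.(h ((g h) i)))))) (\c.(\g.(\h.(\i.(h ((g h) i))))))) (\e.e))
No beta redexes found.

Answer: yes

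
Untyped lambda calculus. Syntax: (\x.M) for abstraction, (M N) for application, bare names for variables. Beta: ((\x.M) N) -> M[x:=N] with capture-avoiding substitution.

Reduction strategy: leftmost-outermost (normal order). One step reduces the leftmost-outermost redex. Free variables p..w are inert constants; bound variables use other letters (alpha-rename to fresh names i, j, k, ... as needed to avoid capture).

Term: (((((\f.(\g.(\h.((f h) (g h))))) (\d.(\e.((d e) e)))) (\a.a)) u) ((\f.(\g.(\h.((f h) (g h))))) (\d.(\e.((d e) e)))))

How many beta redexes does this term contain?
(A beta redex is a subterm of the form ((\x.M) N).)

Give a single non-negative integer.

Answer: 2

Derivation:
Term: (((((\f.(\g.(\h.((f h) (g h))))) (\d.(\e.((d e) e)))) (\a.a)) u) ((\f.(\g.(\h.((f h) (g h))))) (\d.(\e.((d e) e)))))
  Redex: ((\f.(\g.(\h.((f h) (g h))))) (\d.(\e.((d e) e))))
  Redex: ((\f.(\g.(\h.((f h) (g h))))) (\d.(\e.((d e) e))))
Total redexes: 2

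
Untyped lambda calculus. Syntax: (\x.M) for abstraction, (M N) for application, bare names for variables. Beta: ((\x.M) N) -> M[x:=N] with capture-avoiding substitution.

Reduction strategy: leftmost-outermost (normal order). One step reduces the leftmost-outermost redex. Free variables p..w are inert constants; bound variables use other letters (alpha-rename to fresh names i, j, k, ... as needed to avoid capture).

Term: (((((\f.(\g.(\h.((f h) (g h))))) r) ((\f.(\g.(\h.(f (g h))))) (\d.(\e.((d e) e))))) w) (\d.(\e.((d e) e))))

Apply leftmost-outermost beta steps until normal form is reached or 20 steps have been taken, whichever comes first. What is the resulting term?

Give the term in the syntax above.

Step 0: (((((\f.(\g.(\h.((f h) (g h))))) r) ((\f.(\g.(\h.(f (g h))))) (\d.(\e.((d e) e))))) w) (\d.(\e.((d e) e))))
Step 1: ((((\g.(\h.((r h) (g h)))) ((\f.(\g.(\h.(f (g h))))) (\d.(\e.((d e) e))))) w) (\d.(\e.((d e) e))))
Step 2: (((\h.((r h) (((\f.(\g.(\h.(f (g h))))) (\d.(\e.((d e) e)))) h))) w) (\d.(\e.((d e) e))))
Step 3: (((r w) (((\f.(\g.(\h.(f (g h))))) (\d.(\e.((d e) e)))) w)) (\d.(\e.((d e) e))))
Step 4: (((r w) ((\g.(\h.((\d.(\e.((d e) e))) (g h)))) w)) (\d.(\e.((d e) e))))
Step 5: (((r w) (\h.((\d.(\e.((d e) e))) (w h)))) (\d.(\e.((d e) e))))
Step 6: (((r w) (\h.(\e.(((w h) e) e)))) (\d.(\e.((d e) e))))

Answer: (((r w) (\h.(\e.(((w h) e) e)))) (\d.(\e.((d e) e))))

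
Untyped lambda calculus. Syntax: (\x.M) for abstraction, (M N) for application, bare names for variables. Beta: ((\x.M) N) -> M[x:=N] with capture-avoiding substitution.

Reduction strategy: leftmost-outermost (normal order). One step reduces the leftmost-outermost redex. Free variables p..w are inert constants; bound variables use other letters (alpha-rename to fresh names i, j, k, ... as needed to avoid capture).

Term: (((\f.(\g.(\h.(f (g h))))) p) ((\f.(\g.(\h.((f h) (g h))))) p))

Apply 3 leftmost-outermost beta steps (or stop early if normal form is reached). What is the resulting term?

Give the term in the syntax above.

Step 0: (((\f.(\g.(\h.(f (g h))))) p) ((\f.(\g.(\h.((f h) (g h))))) p))
Step 1: ((\g.(\h.(p (g h)))) ((\f.(\g.(\h.((f h) (g h))))) p))
Step 2: (\h.(p (((\f.(\g.(\h.((f h) (g h))))) p) h)))
Step 3: (\h.(p ((\g.(\h.((p h) (g h)))) h)))

Answer: (\h.(p ((\g.(\h.((p h) (g h)))) h)))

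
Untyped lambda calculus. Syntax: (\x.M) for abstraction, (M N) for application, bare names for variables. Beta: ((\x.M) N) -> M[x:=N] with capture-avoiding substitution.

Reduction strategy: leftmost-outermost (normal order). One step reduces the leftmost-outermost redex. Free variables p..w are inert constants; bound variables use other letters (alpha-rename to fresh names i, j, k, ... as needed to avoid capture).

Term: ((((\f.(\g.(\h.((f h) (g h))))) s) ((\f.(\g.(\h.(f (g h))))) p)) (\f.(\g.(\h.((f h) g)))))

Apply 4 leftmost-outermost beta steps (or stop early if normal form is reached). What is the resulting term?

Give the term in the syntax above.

Step 0: ((((\f.(\g.(\h.((f h) (g h))))) s) ((\f.(\g.(\h.(f (g h))))) p)) (\f.(\g.(\h.((f h) g)))))
Step 1: (((\g.(\h.((s h) (g h)))) ((\f.(\g.(\h.(f (g h))))) p)) (\f.(\g.(\h.((f h) g)))))
Step 2: ((\h.((s h) (((\f.(\g.(\h.(f (g h))))) p) h))) (\f.(\g.(\h.((f h) g)))))
Step 3: ((s (\f.(\g.(\h.((f h) g))))) (((\f.(\g.(\h.(f (g h))))) p) (\f.(\g.(\h.((f h) g))))))
Step 4: ((s (\f.(\g.(\h.((f h) g))))) ((\g.(\h.(p (g h)))) (\f.(\g.(\h.((f h) g))))))

Answer: ((s (\f.(\g.(\h.((f h) g))))) ((\g.(\h.(p (g h)))) (\f.(\g.(\h.((f h) g))))))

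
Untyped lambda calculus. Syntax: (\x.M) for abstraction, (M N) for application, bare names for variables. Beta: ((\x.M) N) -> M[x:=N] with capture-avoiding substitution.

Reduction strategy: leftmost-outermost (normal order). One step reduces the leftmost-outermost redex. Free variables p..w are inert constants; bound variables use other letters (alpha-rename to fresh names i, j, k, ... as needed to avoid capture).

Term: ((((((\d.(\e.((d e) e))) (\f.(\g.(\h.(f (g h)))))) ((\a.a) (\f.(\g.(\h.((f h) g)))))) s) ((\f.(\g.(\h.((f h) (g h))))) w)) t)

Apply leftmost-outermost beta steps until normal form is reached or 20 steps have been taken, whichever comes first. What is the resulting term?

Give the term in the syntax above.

Step 0: ((((((\d.(\e.((d e) e))) (\f.(\g.(\h.(f (g h)))))) ((\a.a) (\f.(\g.(\h.((f h) g)))))) s) ((\f.(\g.(\h.((f h) (g h))))) w)) t)
Step 1: (((((\e.(((\f.(\g.(\h.(f (g h))))) e) e)) ((\a.a) (\f.(\g.(\h.((f h) g)))))) s) ((\f.(\g.(\h.((f h) (g h))))) w)) t)
Step 2: ((((((\f.(\g.(\h.(f (g h))))) ((\a.a) (\f.(\g.(\h.((f h) g)))))) ((\a.a) (\f.(\g.(\h.((f h) g)))))) s) ((\f.(\g.(\h.((f h) (g h))))) w)) t)
Step 3: (((((\g.(\h.(((\a.a) (\f.(\g.(\h.((f h) g))))) (g h)))) ((\a.a) (\f.(\g.(\h.((f h) g)))))) s) ((\f.(\g.(\h.((f h) (g h))))) w)) t)
Step 4: ((((\h.(((\a.a) (\f.(\g.(\h.((f h) g))))) (((\a.a) (\f.(\g.(\h.((f h) g))))) h))) s) ((\f.(\g.(\h.((f h) (g h))))) w)) t)
Step 5: (((((\a.a) (\f.(\g.(\h.((f h) g))))) (((\a.a) (\f.(\g.(\h.((f h) g))))) s)) ((\f.(\g.(\h.((f h) (g h))))) w)) t)
Step 6: ((((\f.(\g.(\h.((f h) g)))) (((\a.a) (\f.(\g.(\h.((f h) g))))) s)) ((\f.(\g.(\h.((f h) (g h))))) w)) t)
Step 7: (((\g.(\h.(((((\a.a) (\f.(\g.(\h.((f h) g))))) s) h) g))) ((\f.(\g.(\h.((f h) (g h))))) w)) t)
Step 8: ((\h.(((((\a.a) (\f.(\g.(\h.((f h) g))))) s) h) ((\f.(\g.(\h.((f h) (g h))))) w))) t)
Step 9: (((((\a.a) (\f.(\g.(\h.((f h) g))))) s) t) ((\f.(\g.(\h.((f h) (g h))))) w))
Step 10: ((((\f.(\g.(\h.((f h) g)))) s) t) ((\f.(\g.(\h.((f h) (g h))))) w))
Step 11: (((\g.(\h.((s h) g))) t) ((\f.(\g.(\h.((f h) (g h))))) w))
Step 12: ((\h.((s h) t)) ((\f.(\g.(\h.((f h) (g h))))) w))
Step 13: ((s ((\f.(\g.(\h.((f h) (g h))))) w)) t)
Step 14: ((s (\g.(\h.((w h) (g h))))) t)

Answer: ((s (\g.(\h.((w h) (g h))))) t)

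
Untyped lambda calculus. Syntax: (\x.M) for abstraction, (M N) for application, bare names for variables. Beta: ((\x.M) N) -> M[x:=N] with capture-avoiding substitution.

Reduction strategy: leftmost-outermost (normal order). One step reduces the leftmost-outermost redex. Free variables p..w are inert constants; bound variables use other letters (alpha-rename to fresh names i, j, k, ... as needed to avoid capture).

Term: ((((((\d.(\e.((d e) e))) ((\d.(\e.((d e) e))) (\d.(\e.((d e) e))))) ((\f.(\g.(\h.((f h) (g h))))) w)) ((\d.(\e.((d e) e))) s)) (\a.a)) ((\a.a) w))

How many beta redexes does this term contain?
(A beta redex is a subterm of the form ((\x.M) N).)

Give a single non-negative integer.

Answer: 5

Derivation:
Term: ((((((\d.(\e.((d e) e))) ((\d.(\e.((d e) e))) (\d.(\e.((d e) e))))) ((\f.(\g.(\h.((f h) (g h))))) w)) ((\d.(\e.((d e) e))) s)) (\a.a)) ((\a.a) w))
  Redex: ((\d.(\e.((d e) e))) ((\d.(\e.((d e) e))) (\d.(\e.((d e) e)))))
  Redex: ((\d.(\e.((d e) e))) (\d.(\e.((d e) e))))
  Redex: ((\f.(\g.(\h.((f h) (g h))))) w)
  Redex: ((\d.(\e.((d e) e))) s)
  Redex: ((\a.a) w)
Total redexes: 5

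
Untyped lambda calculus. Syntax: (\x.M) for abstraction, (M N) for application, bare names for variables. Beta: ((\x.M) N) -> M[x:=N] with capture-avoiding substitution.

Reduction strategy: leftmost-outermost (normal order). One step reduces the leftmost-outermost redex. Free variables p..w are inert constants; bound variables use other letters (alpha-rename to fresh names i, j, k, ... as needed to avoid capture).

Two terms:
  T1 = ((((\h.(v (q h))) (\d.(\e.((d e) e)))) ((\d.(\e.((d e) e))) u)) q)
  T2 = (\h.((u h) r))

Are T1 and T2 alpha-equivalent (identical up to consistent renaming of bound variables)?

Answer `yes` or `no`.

Term 1: ((((\h.(v (q h))) (\d.(\e.((d e) e)))) ((\d.(\e.((d e) e))) u)) q)
Term 2: (\h.((u h) r))
Alpha-equivalence: compare structure up to binder renaming.
Result: False

Answer: no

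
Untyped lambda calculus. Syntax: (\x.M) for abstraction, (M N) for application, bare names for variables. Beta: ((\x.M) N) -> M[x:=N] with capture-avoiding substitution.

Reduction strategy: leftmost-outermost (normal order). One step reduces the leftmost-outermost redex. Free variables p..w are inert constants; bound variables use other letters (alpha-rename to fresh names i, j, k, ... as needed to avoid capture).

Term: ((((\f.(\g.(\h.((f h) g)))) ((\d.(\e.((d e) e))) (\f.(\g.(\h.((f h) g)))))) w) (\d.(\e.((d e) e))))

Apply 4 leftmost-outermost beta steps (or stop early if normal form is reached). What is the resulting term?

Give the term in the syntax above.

Answer: (((\e.(((\f.(\g.(\h.((f h) g)))) e) e)) (\d.(\e.((d e) e)))) w)

Derivation:
Step 0: ((((\f.(\g.(\h.((f h) g)))) ((\d.(\e.((d e) e))) (\f.(\g.(\h.((f h) g)))))) w) (\d.(\e.((d e) e))))
Step 1: (((\g.(\h.((((\d.(\e.((d e) e))) (\f.(\g.(\h.((f h) g))))) h) g))) w) (\d.(\e.((d e) e))))
Step 2: ((\h.((((\d.(\e.((d e) e))) (\f.(\g.(\h.((f h) g))))) h) w)) (\d.(\e.((d e) e))))
Step 3: ((((\d.(\e.((d e) e))) (\f.(\g.(\h.((f h) g))))) (\d.(\e.((d e) e)))) w)
Step 4: (((\e.(((\f.(\g.(\h.((f h) g)))) e) e)) (\d.(\e.((d e) e)))) w)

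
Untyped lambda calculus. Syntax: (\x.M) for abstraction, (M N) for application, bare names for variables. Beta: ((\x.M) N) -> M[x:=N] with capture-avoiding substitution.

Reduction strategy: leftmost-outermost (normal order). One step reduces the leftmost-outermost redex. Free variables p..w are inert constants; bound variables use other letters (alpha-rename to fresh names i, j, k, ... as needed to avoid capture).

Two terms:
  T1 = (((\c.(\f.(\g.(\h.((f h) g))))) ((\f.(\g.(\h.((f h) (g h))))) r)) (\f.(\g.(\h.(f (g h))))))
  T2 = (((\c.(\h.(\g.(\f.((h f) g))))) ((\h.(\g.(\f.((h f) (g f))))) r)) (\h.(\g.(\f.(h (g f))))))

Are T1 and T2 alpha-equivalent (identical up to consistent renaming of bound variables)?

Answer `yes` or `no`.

Term 1: (((\c.(\f.(\g.(\h.((f h) g))))) ((\f.(\g.(\h.((f h) (g h))))) r)) (\f.(\g.(\h.(f (g h))))))
Term 2: (((\c.(\h.(\g.(\f.((h f) g))))) ((\h.(\g.(\f.((h f) (g f))))) r)) (\h.(\g.(\f.(h (g f))))))
Alpha-equivalence: compare structure up to binder renaming.
Result: True

Answer: yes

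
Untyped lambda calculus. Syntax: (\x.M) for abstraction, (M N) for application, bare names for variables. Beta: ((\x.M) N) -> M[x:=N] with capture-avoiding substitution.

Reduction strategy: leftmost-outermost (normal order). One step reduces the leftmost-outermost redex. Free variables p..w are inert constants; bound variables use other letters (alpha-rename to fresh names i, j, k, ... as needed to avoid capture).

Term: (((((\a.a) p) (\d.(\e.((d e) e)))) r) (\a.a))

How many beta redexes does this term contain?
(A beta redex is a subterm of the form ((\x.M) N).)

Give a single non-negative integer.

Term: (((((\a.a) p) (\d.(\e.((d e) e)))) r) (\a.a))
  Redex: ((\a.a) p)
Total redexes: 1

Answer: 1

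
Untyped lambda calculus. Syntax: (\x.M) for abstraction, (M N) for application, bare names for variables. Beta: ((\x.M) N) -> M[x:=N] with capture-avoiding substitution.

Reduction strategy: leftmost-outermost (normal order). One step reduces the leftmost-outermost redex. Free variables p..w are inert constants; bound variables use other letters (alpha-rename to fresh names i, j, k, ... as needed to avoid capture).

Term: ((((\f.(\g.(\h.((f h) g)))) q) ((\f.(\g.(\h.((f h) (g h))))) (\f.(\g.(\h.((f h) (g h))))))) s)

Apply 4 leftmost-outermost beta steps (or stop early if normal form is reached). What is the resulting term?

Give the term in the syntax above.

Answer: ((q s) (\g.(\h.(((\f.(\g.(\h.((f h) (g h))))) h) (g h)))))

Derivation:
Step 0: ((((\f.(\g.(\h.((f h) g)))) q) ((\f.(\g.(\h.((f h) (g h))))) (\f.(\g.(\h.((f h) (g h))))))) s)
Step 1: (((\g.(\h.((q h) g))) ((\f.(\g.(\h.((f h) (g h))))) (\f.(\g.(\h.((f h) (g h))))))) s)
Step 2: ((\h.((q h) ((\f.(\g.(\h.((f h) (g h))))) (\f.(\g.(\h.((f h) (g h)))))))) s)
Step 3: ((q s) ((\f.(\g.(\h.((f h) (g h))))) (\f.(\g.(\h.((f h) (g h)))))))
Step 4: ((q s) (\g.(\h.(((\f.(\g.(\h.((f h) (g h))))) h) (g h)))))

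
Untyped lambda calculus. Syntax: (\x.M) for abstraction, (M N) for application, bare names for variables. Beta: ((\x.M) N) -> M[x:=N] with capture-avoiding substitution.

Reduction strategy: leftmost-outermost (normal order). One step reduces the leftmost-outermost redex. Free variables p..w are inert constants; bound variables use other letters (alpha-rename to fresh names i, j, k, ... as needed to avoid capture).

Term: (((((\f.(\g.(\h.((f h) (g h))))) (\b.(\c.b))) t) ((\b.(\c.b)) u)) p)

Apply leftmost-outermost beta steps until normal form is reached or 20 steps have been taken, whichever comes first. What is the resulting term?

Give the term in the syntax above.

Step 0: (((((\f.(\g.(\h.((f h) (g h))))) (\b.(\c.b))) t) ((\b.(\c.b)) u)) p)
Step 1: ((((\g.(\h.(((\b.(\c.b)) h) (g h)))) t) ((\b.(\c.b)) u)) p)
Step 2: (((\h.(((\b.(\c.b)) h) (t h))) ((\b.(\c.b)) u)) p)
Step 3: ((((\b.(\c.b)) ((\b.(\c.b)) u)) (t ((\b.(\c.b)) u))) p)
Step 4: (((\c.((\b.(\c.b)) u)) (t ((\b.(\c.b)) u))) p)
Step 5: (((\b.(\c.b)) u) p)
Step 6: ((\c.u) p)
Step 7: u

Answer: u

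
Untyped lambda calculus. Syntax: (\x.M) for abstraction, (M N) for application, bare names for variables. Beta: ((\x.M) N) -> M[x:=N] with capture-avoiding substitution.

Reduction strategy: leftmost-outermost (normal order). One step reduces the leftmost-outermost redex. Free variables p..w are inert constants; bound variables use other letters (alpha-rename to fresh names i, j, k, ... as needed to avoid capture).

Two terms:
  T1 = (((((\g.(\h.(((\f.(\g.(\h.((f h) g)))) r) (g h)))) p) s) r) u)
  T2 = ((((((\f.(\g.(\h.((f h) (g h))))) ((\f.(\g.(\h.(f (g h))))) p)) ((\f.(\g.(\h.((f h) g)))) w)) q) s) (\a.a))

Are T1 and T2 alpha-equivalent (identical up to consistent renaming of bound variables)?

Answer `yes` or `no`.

Answer: no

Derivation:
Term 1: (((((\g.(\h.(((\f.(\g.(\h.((f h) g)))) r) (g h)))) p) s) r) u)
Term 2: ((((((\f.(\g.(\h.((f h) (g h))))) ((\f.(\g.(\h.(f (g h))))) p)) ((\f.(\g.(\h.((f h) g)))) w)) q) s) (\a.a))
Alpha-equivalence: compare structure up to binder renaming.
Result: False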